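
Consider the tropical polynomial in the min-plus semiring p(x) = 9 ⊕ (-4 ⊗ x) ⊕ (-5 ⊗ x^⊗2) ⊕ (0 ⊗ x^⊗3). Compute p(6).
p(6) = 2

A tropical monomial a ⊗ x^⊗i evaluates to a + i · x. Evaluating each term at x = 6:
  Term 0 contributes 9 + 0 · 6 = 9
  Term 1 contributes -4 + 1 · 6 = 2
  Term 2 contributes -5 + 2 · 6 = 7
  Term 3 contributes 0 + 3 · 6 = 18
p(6) = ⊕ of these = min[9, 2, 7, 18] = 2.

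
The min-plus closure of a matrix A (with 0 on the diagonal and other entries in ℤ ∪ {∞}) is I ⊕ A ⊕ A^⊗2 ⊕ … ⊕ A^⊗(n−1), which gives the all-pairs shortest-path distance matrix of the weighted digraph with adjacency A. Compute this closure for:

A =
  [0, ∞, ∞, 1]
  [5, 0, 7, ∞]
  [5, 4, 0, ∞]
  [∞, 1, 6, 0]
Closure =
  [0, 2, 7, 1]
  [5, 0, 7, 6]
  [5, 4, 0, 6]
  [6, 1, 6, 0]

This is the Floyd-Warshall all-pairs shortest-path computation. For each intermediate vertex k = 0, 1, …, 3, update dist[i][j] ← min(dist[i][j], dist[i][k] + dist[k][j]). The final matrix gives, for each (i, j), the minimum total weight of any directed path from i to j (possibly empty when i = j).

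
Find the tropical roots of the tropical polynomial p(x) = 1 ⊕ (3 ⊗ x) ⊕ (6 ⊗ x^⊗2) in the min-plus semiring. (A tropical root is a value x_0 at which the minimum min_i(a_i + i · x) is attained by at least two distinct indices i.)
Roots: {-3, -2}

Each tropical root is a break point of the lower envelope of the lines y = a_i + i · x (there are 3 lines, with slopes 0, 1, ..., 2). Only the lines that attain the minimum somewhere contribute to roots; other lines are dominated. Here the surviving (envelope) indices are i = 2, i = 1, i = 0.
Intersections between consecutive envelope lines give the roots: for adjacent envelope indices i < j the intersection is x = (a_i − a_j) / (j − i). Reading off the sorted break points: {-3, -2}.
Verification: at each break x_0, at least two indices attain the minimum of min_i(a_i + i · x_0).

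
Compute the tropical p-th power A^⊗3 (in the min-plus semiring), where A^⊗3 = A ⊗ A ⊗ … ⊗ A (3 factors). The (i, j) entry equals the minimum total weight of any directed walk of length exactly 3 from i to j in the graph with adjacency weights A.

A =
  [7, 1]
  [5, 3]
A^⊗3 =
  [9, 7]
  [11, 9]

Each entry (A^⊗3)_ij equals the minimum over all length-3 walks i = v_0 → v_1 → … → v_3 = j of Σ_t A[v_t][v_{t+1}]. For example, for (i, j) = (0, 1) we minimise over 4 possible intermediate vertex sequences; the minimum is 7, attained along the walk 0 → 1 → 0 → 1.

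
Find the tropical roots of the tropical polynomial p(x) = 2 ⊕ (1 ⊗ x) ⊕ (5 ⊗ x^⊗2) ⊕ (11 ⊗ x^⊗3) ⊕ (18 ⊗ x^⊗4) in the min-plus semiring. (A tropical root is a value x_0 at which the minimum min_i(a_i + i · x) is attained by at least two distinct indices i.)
Roots: {-7, -6, -4, 1}

Each tropical root is a break point of the lower envelope of the lines y = a_i + i · x (there are 5 lines, with slopes 0, 1, ..., 4). Only the lines that attain the minimum somewhere contribute to roots; other lines are dominated. Here the surviving (envelope) indices are i = 4, i = 3, i = 2, i = 1, i = 0.
Intersections between consecutive envelope lines give the roots: for adjacent envelope indices i < j the intersection is x = (a_i − a_j) / (j − i). Reading off the sorted break points: {-7, -6, -4, 1}.
Verification: at each break x_0, at least two indices attain the minimum of min_i(a_i + i · x_0).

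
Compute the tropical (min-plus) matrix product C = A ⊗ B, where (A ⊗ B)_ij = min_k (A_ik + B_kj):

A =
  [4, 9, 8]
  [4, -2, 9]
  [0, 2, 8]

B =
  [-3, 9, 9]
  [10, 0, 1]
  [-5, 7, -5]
A ⊗ B =
  [1, 9, 3]
  [1, -2, -1]
  [-3, 2, 3]

Apply the min-plus product entry-by-entry:
  C[0][0] = min over k of (A[0][0] + B[0][0] = 4 + -3 = 1, A[0][1] + B[1][0] = 9 + 10 = 19, A[0][2] + B[2][0] = 8 + -5 = 3) = 1 (attained at k = 0)
  C[0][1] = min over k of (A[0][0] + B[0][1] = 4 + 9 = 13, A[0][1] + B[1][1] = 9 + 0 = 9, A[0][2] + B[2][1] = 8 + 7 = 15) = 9 (attained at k = 1)
  C[0][2] = min over k of (A[0][0] + B[0][2] = 4 + 9 = 13, A[0][1] + B[1][2] = 9 + 1 = 10, A[0][2] + B[2][2] = 8 + -5 = 3) = 3 (attained at k = 2)
  C[1][0] = min over k of (A[1][0] + B[0][0] = 4 + -3 = 1, A[1][1] + B[1][0] = -2 + 10 = 8, A[1][2] + B[2][0] = 9 + -5 = 4) = 1 (attained at k = 0)
  C[1][1] = min over k of (A[1][0] + B[0][1] = 4 + 9 = 13, A[1][1] + B[1][1] = -2 + 0 = -2, A[1][2] + B[2][1] = 9 + 7 = 16) = -2 (attained at k = 1)
  C[1][2] = min over k of (A[1][0] + B[0][2] = 4 + 9 = 13, A[1][1] + B[1][2] = -2 + 1 = -1, A[1][2] + B[2][2] = 9 + -5 = 4) = -1 (attained at k = 1)
  C[2][0] = min over k of (A[2][0] + B[0][0] = 0 + -3 = -3, A[2][1] + B[1][0] = 2 + 10 = 12, A[2][2] + B[2][0] = 8 + -5 = 3) = -3 (attained at k = 0)
  C[2][1] = min over k of (A[2][0] + B[0][1] = 0 + 9 = 9, A[2][1] + B[1][1] = 2 + 0 = 2, A[2][2] + B[2][1] = 8 + 7 = 15) = 2 (attained at k = 1)
  C[2][2] = min over k of (A[2][0] + B[0][2] = 0 + 9 = 9, A[2][1] + B[1][2] = 2 + 1 = 3, A[2][2] + B[2][2] = 8 + -5 = 3) = 3 (attained at k = 1)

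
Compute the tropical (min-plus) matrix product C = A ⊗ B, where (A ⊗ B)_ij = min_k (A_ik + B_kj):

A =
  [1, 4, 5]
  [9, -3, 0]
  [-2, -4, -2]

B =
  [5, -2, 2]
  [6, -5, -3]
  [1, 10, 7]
A ⊗ B =
  [6, -1, 1]
  [1, -8, -6]
  [-1, -9, -7]

Apply the min-plus product entry-by-entry:
  C[0][0] = min over k of (A[0][0] + B[0][0] = 1 + 5 = 6, A[0][1] + B[1][0] = 4 + 6 = 10, A[0][2] + B[2][0] = 5 + 1 = 6) = 6 (attained at k = 0)
  C[0][1] = min over k of (A[0][0] + B[0][1] = 1 + -2 = -1, A[0][1] + B[1][1] = 4 + -5 = -1, A[0][2] + B[2][1] = 5 + 10 = 15) = -1 (attained at k = 0)
  C[0][2] = min over k of (A[0][0] + B[0][2] = 1 + 2 = 3, A[0][1] + B[1][2] = 4 + -3 = 1, A[0][2] + B[2][2] = 5 + 7 = 12) = 1 (attained at k = 1)
  C[1][0] = min over k of (A[1][0] + B[0][0] = 9 + 5 = 14, A[1][1] + B[1][0] = -3 + 6 = 3, A[1][2] + B[2][0] = 0 + 1 = 1) = 1 (attained at k = 2)
  C[1][1] = min over k of (A[1][0] + B[0][1] = 9 + -2 = 7, A[1][1] + B[1][1] = -3 + -5 = -8, A[1][2] + B[2][1] = 0 + 10 = 10) = -8 (attained at k = 1)
  C[1][2] = min over k of (A[1][0] + B[0][2] = 9 + 2 = 11, A[1][1] + B[1][2] = -3 + -3 = -6, A[1][2] + B[2][2] = 0 + 7 = 7) = -6 (attained at k = 1)
  C[2][0] = min over k of (A[2][0] + B[0][0] = -2 + 5 = 3, A[2][1] + B[1][0] = -4 + 6 = 2, A[2][2] + B[2][0] = -2 + 1 = -1) = -1 (attained at k = 2)
  C[2][1] = min over k of (A[2][0] + B[0][1] = -2 + -2 = -4, A[2][1] + B[1][1] = -4 + -5 = -9, A[2][2] + B[2][1] = -2 + 10 = 8) = -9 (attained at k = 1)
  C[2][2] = min over k of (A[2][0] + B[0][2] = -2 + 2 = 0, A[2][1] + B[1][2] = -4 + -3 = -7, A[2][2] + B[2][2] = -2 + 7 = 5) = -7 (attained at k = 1)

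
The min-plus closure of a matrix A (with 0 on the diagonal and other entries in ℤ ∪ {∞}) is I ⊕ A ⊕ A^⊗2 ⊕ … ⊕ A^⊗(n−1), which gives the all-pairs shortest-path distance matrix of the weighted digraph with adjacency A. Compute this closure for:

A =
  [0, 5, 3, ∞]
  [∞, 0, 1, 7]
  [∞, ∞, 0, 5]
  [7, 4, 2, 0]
Closure =
  [0, 5, 3, 8]
  [13, 0, 1, 6]
  [12, 9, 0, 5]
  [7, 4, 2, 0]

This is the Floyd-Warshall all-pairs shortest-path computation. For each intermediate vertex k = 0, 1, …, 3, update dist[i][j] ← min(dist[i][j], dist[i][k] + dist[k][j]). The final matrix gives, for each (i, j), the minimum total weight of any directed path from i to j (possibly empty when i = j).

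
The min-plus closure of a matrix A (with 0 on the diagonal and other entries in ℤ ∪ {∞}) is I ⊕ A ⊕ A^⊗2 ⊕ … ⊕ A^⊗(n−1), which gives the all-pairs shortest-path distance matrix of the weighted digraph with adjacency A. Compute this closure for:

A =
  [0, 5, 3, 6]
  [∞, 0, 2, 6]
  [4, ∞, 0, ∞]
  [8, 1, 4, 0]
Closure =
  [0, 5, 3, 6]
  [6, 0, 2, 6]
  [4, 9, 0, 10]
  [7, 1, 3, 0]

This is the Floyd-Warshall all-pairs shortest-path computation. For each intermediate vertex k = 0, 1, …, 3, update dist[i][j] ← min(dist[i][j], dist[i][k] + dist[k][j]). The final matrix gives, for each (i, j), the minimum total weight of any directed path from i to j (possibly empty when i = j).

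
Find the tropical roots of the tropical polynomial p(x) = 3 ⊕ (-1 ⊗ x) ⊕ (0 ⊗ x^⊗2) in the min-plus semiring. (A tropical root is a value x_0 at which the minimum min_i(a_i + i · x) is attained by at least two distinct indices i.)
Roots: {-1, 4}

Each tropical root is a break point of the lower envelope of the lines y = a_i + i · x (there are 3 lines, with slopes 0, 1, ..., 2). Only the lines that attain the minimum somewhere contribute to roots; other lines are dominated. Here the surviving (envelope) indices are i = 2, i = 1, i = 0.
Intersections between consecutive envelope lines give the roots: for adjacent envelope indices i < j the intersection is x = (a_i − a_j) / (j − i). Reading off the sorted break points: {-1, 4}.
Verification: at each break x_0, at least two indices attain the minimum of min_i(a_i + i · x_0).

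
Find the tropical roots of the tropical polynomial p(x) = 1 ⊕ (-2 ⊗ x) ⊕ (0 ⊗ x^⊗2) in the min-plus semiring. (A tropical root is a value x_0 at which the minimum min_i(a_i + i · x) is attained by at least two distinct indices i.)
Roots: {-2, 3}

Each tropical root is a break point of the lower envelope of the lines y = a_i + i · x (there are 3 lines, with slopes 0, 1, ..., 2). Only the lines that attain the minimum somewhere contribute to roots; other lines are dominated. Here the surviving (envelope) indices are i = 2, i = 1, i = 0.
Intersections between consecutive envelope lines give the roots: for adjacent envelope indices i < j the intersection is x = (a_i − a_j) / (j − i). Reading off the sorted break points: {-2, 3}.
Verification: at each break x_0, at least two indices attain the minimum of min_i(a_i + i · x_0).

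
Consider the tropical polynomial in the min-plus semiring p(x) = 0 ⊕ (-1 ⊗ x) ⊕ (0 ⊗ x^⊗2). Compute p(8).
p(8) = 0

A tropical monomial a ⊗ x^⊗i evaluates to a + i · x. Evaluating each term at x = 8:
  Term 0 contributes 0 + 0 · 8 = 0
  Term 1 contributes -1 + 1 · 8 = 7
  Term 2 contributes 0 + 2 · 8 = 16
p(8) = ⊕ of these = min[0, 7, 16] = 0.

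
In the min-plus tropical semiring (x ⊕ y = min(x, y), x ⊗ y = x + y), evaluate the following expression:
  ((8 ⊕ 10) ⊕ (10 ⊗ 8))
((8 ⊕ 10) ⊕ (10 ⊗ 8)) = 8

Expand innermost to outermost. Recall ⊕ takes the minimum of its arguments and ⊗ takes their sum. Working out the expression ((8 ⊕ 10) ⊕ (10 ⊗ 8)) gives 8.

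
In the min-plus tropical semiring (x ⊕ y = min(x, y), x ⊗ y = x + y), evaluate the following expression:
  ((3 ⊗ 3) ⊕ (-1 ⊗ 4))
((3 ⊗ 3) ⊕ (-1 ⊗ 4)) = 3

Expand innermost to outermost. Recall ⊕ takes the minimum of its arguments and ⊗ takes their sum. Working out the expression ((3 ⊗ 3) ⊕ (-1 ⊗ 4)) gives 3.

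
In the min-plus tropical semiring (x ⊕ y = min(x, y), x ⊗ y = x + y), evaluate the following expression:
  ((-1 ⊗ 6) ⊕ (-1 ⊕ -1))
((-1 ⊗ 6) ⊕ (-1 ⊕ -1)) = -1

Expand innermost to outermost. Recall ⊕ takes the minimum of its arguments and ⊗ takes their sum. Working out the expression ((-1 ⊗ 6) ⊕ (-1 ⊕ -1)) gives -1.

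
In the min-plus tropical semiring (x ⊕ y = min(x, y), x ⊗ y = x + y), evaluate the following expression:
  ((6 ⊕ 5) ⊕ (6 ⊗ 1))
((6 ⊕ 5) ⊕ (6 ⊗ 1)) = 5

Expand innermost to outermost. Recall ⊕ takes the minimum of its arguments and ⊗ takes their sum. Working out the expression ((6 ⊕ 5) ⊕ (6 ⊗ 1)) gives 5.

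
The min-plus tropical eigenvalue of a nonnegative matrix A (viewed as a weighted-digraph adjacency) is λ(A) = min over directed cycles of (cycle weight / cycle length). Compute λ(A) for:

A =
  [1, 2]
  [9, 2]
λ(A) = 1

Enumerate directed cycles and compute their means (weight / length). Sample:
  cycle 0 → 0: weight = 1, length = 1, mean = 1/1 ≈ 1.000
  cycle 1 → 1: weight = 2, length = 1, mean = 2/1 ≈ 2.000
  cycle 0 → 1 → 0: weight = 11, length = 2, mean = 11/2 ≈ 5.500
  cycle 1 → 0 → 1: weight = 11, length = 2, mean = 11/2 ≈ 5.500
Minimum mean = 1.000, attained e.g. along the cycle 0 → 0 with weight 1 and length 1. So λ(A) = 1/1 = 1.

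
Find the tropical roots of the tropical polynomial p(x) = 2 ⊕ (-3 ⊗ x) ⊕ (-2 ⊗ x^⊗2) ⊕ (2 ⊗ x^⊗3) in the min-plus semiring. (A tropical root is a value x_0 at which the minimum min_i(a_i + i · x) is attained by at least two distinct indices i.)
Roots: {-4, -1, 5}

Each tropical root is a break point of the lower envelope of the lines y = a_i + i · x (there are 4 lines, with slopes 0, 1, ..., 3). Only the lines that attain the minimum somewhere contribute to roots; other lines are dominated. Here the surviving (envelope) indices are i = 3, i = 2, i = 1, i = 0.
Intersections between consecutive envelope lines give the roots: for adjacent envelope indices i < j the intersection is x = (a_i − a_j) / (j − i). Reading off the sorted break points: {-4, -1, 5}.
Verification: at each break x_0, at least two indices attain the minimum of min_i(a_i + i · x_0).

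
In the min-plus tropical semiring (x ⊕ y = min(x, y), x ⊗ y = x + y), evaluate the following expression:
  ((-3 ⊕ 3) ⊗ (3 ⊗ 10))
((-3 ⊕ 3) ⊗ (3 ⊗ 10)) = 10

Expand innermost to outermost. Recall ⊕ takes the minimum of its arguments and ⊗ takes their sum. Working out the expression ((-3 ⊕ 3) ⊗ (3 ⊗ 10)) gives 10.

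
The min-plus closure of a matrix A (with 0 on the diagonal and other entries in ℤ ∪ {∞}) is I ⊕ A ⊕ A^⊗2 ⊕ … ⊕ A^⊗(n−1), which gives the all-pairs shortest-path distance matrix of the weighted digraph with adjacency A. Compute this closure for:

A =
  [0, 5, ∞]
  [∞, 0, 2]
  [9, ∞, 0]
Closure =
  [0, 5, 7]
  [11, 0, 2]
  [9, 14, 0]

This is the Floyd-Warshall all-pairs shortest-path computation. For each intermediate vertex k = 0, 1, …, 2, update dist[i][j] ← min(dist[i][j], dist[i][k] + dist[k][j]). The final matrix gives, for each (i, j), the minimum total weight of any directed path from i to j (possibly empty when i = j).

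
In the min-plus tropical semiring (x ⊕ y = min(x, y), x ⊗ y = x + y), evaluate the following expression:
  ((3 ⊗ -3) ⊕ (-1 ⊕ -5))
((3 ⊗ -3) ⊕ (-1 ⊕ -5)) = -5

Expand innermost to outermost. Recall ⊕ takes the minimum of its arguments and ⊗ takes their sum. Working out the expression ((3 ⊗ -3) ⊕ (-1 ⊕ -5)) gives -5.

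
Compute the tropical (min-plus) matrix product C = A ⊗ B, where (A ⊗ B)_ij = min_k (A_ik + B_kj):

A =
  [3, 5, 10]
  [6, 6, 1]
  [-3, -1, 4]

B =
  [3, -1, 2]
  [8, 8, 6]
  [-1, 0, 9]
A ⊗ B =
  [6, 2, 5]
  [0, 1, 8]
  [0, -4, -1]

Apply the min-plus product entry-by-entry:
  C[0][0] = min over k of (A[0][0] + B[0][0] = 3 + 3 = 6, A[0][1] + B[1][0] = 5 + 8 = 13, A[0][2] + B[2][0] = 10 + -1 = 9) = 6 (attained at k = 0)
  C[0][1] = min over k of (A[0][0] + B[0][1] = 3 + -1 = 2, A[0][1] + B[1][1] = 5 + 8 = 13, A[0][2] + B[2][1] = 10 + 0 = 10) = 2 (attained at k = 0)
  C[0][2] = min over k of (A[0][0] + B[0][2] = 3 + 2 = 5, A[0][1] + B[1][2] = 5 + 6 = 11, A[0][2] + B[2][2] = 10 + 9 = 19) = 5 (attained at k = 0)
  C[1][0] = min over k of (A[1][0] + B[0][0] = 6 + 3 = 9, A[1][1] + B[1][0] = 6 + 8 = 14, A[1][2] + B[2][0] = 1 + -1 = 0) = 0 (attained at k = 2)
  C[1][1] = min over k of (A[1][0] + B[0][1] = 6 + -1 = 5, A[1][1] + B[1][1] = 6 + 8 = 14, A[1][2] + B[2][1] = 1 + 0 = 1) = 1 (attained at k = 2)
  C[1][2] = min over k of (A[1][0] + B[0][2] = 6 + 2 = 8, A[1][1] + B[1][2] = 6 + 6 = 12, A[1][2] + B[2][2] = 1 + 9 = 10) = 8 (attained at k = 0)
  C[2][0] = min over k of (A[2][0] + B[0][0] = -3 + 3 = 0, A[2][1] + B[1][0] = -1 + 8 = 7, A[2][2] + B[2][0] = 4 + -1 = 3) = 0 (attained at k = 0)
  C[2][1] = min over k of (A[2][0] + B[0][1] = -3 + -1 = -4, A[2][1] + B[1][1] = -1 + 8 = 7, A[2][2] + B[2][1] = 4 + 0 = 4) = -4 (attained at k = 0)
  C[2][2] = min over k of (A[2][0] + B[0][2] = -3 + 2 = -1, A[2][1] + B[1][2] = -1 + 6 = 5, A[2][2] + B[2][2] = 4 + 9 = 13) = -1 (attained at k = 0)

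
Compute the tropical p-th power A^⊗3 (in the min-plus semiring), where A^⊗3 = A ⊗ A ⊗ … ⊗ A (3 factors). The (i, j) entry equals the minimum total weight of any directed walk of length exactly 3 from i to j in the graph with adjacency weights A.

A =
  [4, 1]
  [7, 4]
A^⊗3 =
  [12, 9]
  [15, 12]

Each entry (A^⊗3)_ij equals the minimum over all length-3 walks i = v_0 → v_1 → … → v_3 = j of Σ_t A[v_t][v_{t+1}]. For example, for (i, j) = (0, 1) we minimise over 4 possible intermediate vertex sequences; the minimum is 9, attained along the walk 0 → 0 → 0 → 1.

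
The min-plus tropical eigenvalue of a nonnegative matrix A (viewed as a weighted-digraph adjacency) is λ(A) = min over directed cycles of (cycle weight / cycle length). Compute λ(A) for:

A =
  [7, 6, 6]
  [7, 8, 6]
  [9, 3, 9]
λ(A) = 9/2

Enumerate directed cycles and compute their means (weight / length). Sample:
  cycle 0 → 0: weight = 7, length = 1, mean = 7/1 ≈ 7.000
  cycle 1 → 1: weight = 8, length = 1, mean = 8/1 ≈ 8.000
  cycle 2 → 2: weight = 9, length = 1, mean = 9/1 ≈ 9.000
  cycle 0 → 1 → 0: weight = 13, length = 2, mean = 13/2 ≈ 6.500
  cycle 0 → 2 → 0: weight = 15, length = 2, mean = 15/2 ≈ 7.500
  cycle 1 → 0 → 1: weight = 13, length = 2, mean = 13/2 ≈ 6.500
Minimum mean = 4.500, attained e.g. along the cycle 1 → 2 → 1 with weight 9 and length 2. So λ(A) = 9/2 = 9/2.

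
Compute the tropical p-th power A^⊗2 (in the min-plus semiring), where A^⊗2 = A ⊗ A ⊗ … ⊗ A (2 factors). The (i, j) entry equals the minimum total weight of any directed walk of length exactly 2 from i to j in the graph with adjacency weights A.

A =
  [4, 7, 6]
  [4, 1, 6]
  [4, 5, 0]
A^⊗2 =
  [8, 8, 6]
  [5, 2, 6]
  [4, 5, 0]

Each entry (A^⊗2)_ij equals the minimum over all length-2 walks i = v_0 → v_1 → … → v_2 = j of Σ_t A[v_t][v_{t+1}]. For example, for (i, j) = (0, 2) we minimise over 3 possible intermediate vertex sequences; the minimum is 6, attained along the walk 0 → 2 → 2.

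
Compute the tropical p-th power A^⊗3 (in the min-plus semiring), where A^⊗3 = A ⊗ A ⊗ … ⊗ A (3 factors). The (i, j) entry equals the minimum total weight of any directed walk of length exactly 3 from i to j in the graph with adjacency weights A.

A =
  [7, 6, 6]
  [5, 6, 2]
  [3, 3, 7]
A^⊗3 =
  [11, 11, 11]
  [10, 11, 7]
  [8, 8, 11]

Each entry (A^⊗3)_ij equals the minimum over all length-3 walks i = v_0 → v_1 → … → v_3 = j of Σ_t A[v_t][v_{t+1}]. For example, for (i, j) = (0, 2) we minimise over 9 possible intermediate vertex sequences; the minimum is 11, attained along the walk 0 → 2 → 1 → 2.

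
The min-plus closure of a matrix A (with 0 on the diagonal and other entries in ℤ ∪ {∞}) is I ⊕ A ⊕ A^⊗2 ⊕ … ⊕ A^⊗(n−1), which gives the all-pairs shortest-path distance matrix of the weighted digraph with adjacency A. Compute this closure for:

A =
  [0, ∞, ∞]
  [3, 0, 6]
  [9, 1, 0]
Closure =
  [0, ∞, ∞]
  [3, 0, 6]
  [4, 1, 0]

This is the Floyd-Warshall all-pairs shortest-path computation. For each intermediate vertex k = 0, 1, …, 2, update dist[i][j] ← min(dist[i][j], dist[i][k] + dist[k][j]). The final matrix gives, for each (i, j), the minimum total weight of any directed path from i to j (possibly empty when i = j).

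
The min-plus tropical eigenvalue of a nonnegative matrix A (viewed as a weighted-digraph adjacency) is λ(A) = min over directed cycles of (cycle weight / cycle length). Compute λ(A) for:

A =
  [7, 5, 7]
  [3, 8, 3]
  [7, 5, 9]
λ(A) = 4

Enumerate directed cycles and compute their means (weight / length). Sample:
  cycle 0 → 0: weight = 7, length = 1, mean = 7/1 ≈ 7.000
  cycle 1 → 1: weight = 8, length = 1, mean = 8/1 ≈ 8.000
  cycle 2 → 2: weight = 9, length = 1, mean = 9/1 ≈ 9.000
  cycle 0 → 1 → 0: weight = 8, length = 2, mean = 8/2 ≈ 4.000
  cycle 0 → 2 → 0: weight = 14, length = 2, mean = 14/2 ≈ 7.000
  cycle 1 → 0 → 1: weight = 8, length = 2, mean = 8/2 ≈ 4.000
Minimum mean = 4.000, attained e.g. along the cycle 0 → 1 → 0 with weight 8 and length 2. So λ(A) = 8/2 = 4.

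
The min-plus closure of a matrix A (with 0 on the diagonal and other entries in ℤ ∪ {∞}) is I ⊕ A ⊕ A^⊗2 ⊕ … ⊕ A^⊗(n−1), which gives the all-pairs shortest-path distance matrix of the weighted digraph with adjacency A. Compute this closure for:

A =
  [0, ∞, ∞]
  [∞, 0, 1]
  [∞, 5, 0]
Closure =
  [0, ∞, ∞]
  [∞, 0, 1]
  [∞, 5, 0]

This is the Floyd-Warshall all-pairs shortest-path computation. For each intermediate vertex k = 0, 1, …, 2, update dist[i][j] ← min(dist[i][j], dist[i][k] + dist[k][j]). The final matrix gives, for each (i, j), the minimum total weight of any directed path from i to j (possibly empty when i = j).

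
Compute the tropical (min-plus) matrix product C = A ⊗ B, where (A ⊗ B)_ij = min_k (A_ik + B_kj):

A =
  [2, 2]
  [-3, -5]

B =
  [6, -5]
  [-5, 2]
A ⊗ B =
  [-3, -3]
  [-10, -8]

Apply the min-plus product entry-by-entry:
  C[0][0] = min over k of (A[0][0] + B[0][0] = 2 + 6 = 8, A[0][1] + B[1][0] = 2 + -5 = -3) = -3 (attained at k = 1)
  C[0][1] = min over k of (A[0][0] + B[0][1] = 2 + -5 = -3, A[0][1] + B[1][1] = 2 + 2 = 4) = -3 (attained at k = 0)
  C[1][0] = min over k of (A[1][0] + B[0][0] = -3 + 6 = 3, A[1][1] + B[1][0] = -5 + -5 = -10) = -10 (attained at k = 1)
  C[1][1] = min over k of (A[1][0] + B[0][1] = -3 + -5 = -8, A[1][1] + B[1][1] = -5 + 2 = -3) = -8 (attained at k = 0)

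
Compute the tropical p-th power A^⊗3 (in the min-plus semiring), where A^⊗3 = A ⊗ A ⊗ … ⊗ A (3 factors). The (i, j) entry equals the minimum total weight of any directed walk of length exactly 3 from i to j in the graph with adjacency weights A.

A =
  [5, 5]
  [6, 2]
A^⊗3 =
  [13, 9]
  [10, 6]

Each entry (A^⊗3)_ij equals the minimum over all length-3 walks i = v_0 → v_1 → … → v_3 = j of Σ_t A[v_t][v_{t+1}]. For example, for (i, j) = (0, 1) we minimise over 4 possible intermediate vertex sequences; the minimum is 9, attained along the walk 0 → 1 → 1 → 1.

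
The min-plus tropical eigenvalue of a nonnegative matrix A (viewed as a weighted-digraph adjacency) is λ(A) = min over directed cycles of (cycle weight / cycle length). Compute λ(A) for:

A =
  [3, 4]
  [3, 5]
λ(A) = 3

Enumerate directed cycles and compute their means (weight / length). Sample:
  cycle 0 → 0: weight = 3, length = 1, mean = 3/1 ≈ 3.000
  cycle 1 → 1: weight = 5, length = 1, mean = 5/1 ≈ 5.000
  cycle 0 → 1 → 0: weight = 7, length = 2, mean = 7/2 ≈ 3.500
  cycle 1 → 0 → 1: weight = 7, length = 2, mean = 7/2 ≈ 3.500
Minimum mean = 3.000, attained e.g. along the cycle 0 → 0 with weight 3 and length 1. So λ(A) = 3/1 = 3.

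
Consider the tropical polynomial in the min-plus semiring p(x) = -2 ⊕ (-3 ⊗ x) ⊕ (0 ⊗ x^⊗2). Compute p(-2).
p(-2) = -5

A tropical monomial a ⊗ x^⊗i evaluates to a + i · x. Evaluating each term at x = -2:
  Term 0 contributes -2 + 0 · -2 = -2
  Term 1 contributes -3 + 1 · -2 = -5
  Term 2 contributes 0 + 2 · -2 = -4
p(-2) = ⊕ of these = min[-2, -5, -4] = -5.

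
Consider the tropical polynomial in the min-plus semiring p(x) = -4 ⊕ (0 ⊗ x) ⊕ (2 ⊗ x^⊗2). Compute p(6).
p(6) = -4

A tropical monomial a ⊗ x^⊗i evaluates to a + i · x. Evaluating each term at x = 6:
  Term 0 contributes -4 + 0 · 6 = -4
  Term 1 contributes 0 + 1 · 6 = 6
  Term 2 contributes 2 + 2 · 6 = 14
p(6) = ⊕ of these = min[-4, 6, 14] = -4.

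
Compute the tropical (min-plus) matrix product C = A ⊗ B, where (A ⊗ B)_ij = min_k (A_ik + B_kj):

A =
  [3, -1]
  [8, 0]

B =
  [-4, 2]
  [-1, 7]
A ⊗ B =
  [-2, 5]
  [-1, 7]

Apply the min-plus product entry-by-entry:
  C[0][0] = min over k of (A[0][0] + B[0][0] = 3 + -4 = -1, A[0][1] + B[1][0] = -1 + -1 = -2) = -2 (attained at k = 1)
  C[0][1] = min over k of (A[0][0] + B[0][1] = 3 + 2 = 5, A[0][1] + B[1][1] = -1 + 7 = 6) = 5 (attained at k = 0)
  C[1][0] = min over k of (A[1][0] + B[0][0] = 8 + -4 = 4, A[1][1] + B[1][0] = 0 + -1 = -1) = -1 (attained at k = 1)
  C[1][1] = min over k of (A[1][0] + B[0][1] = 8 + 2 = 10, A[1][1] + B[1][1] = 0 + 7 = 7) = 7 (attained at k = 1)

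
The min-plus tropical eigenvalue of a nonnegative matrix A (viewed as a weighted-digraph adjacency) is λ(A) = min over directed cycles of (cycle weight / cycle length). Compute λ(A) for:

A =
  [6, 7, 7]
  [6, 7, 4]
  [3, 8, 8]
λ(A) = 14/3

Enumerate directed cycles and compute their means (weight / length). Sample:
  cycle 0 → 0: weight = 6, length = 1, mean = 6/1 ≈ 6.000
  cycle 1 → 1: weight = 7, length = 1, mean = 7/1 ≈ 7.000
  cycle 2 → 2: weight = 8, length = 1, mean = 8/1 ≈ 8.000
  cycle 0 → 1 → 0: weight = 13, length = 2, mean = 13/2 ≈ 6.500
  cycle 0 → 2 → 0: weight = 10, length = 2, mean = 10/2 ≈ 5.000
  cycle 1 → 0 → 1: weight = 13, length = 2, mean = 13/2 ≈ 6.500
Minimum mean = 4.667, attained e.g. along the cycle 0 → 1 → 2 → 0 with weight 14 and length 3. So λ(A) = 14/3 = 14/3.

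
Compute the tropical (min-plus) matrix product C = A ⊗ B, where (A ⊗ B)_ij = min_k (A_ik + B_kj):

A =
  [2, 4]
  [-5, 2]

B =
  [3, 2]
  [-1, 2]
A ⊗ B =
  [3, 4]
  [-2, -3]

Apply the min-plus product entry-by-entry:
  C[0][0] = min over k of (A[0][0] + B[0][0] = 2 + 3 = 5, A[0][1] + B[1][0] = 4 + -1 = 3) = 3 (attained at k = 1)
  C[0][1] = min over k of (A[0][0] + B[0][1] = 2 + 2 = 4, A[0][1] + B[1][1] = 4 + 2 = 6) = 4 (attained at k = 0)
  C[1][0] = min over k of (A[1][0] + B[0][0] = -5 + 3 = -2, A[1][1] + B[1][0] = 2 + -1 = 1) = -2 (attained at k = 0)
  C[1][1] = min over k of (A[1][0] + B[0][1] = -5 + 2 = -3, A[1][1] + B[1][1] = 2 + 2 = 4) = -3 (attained at k = 0)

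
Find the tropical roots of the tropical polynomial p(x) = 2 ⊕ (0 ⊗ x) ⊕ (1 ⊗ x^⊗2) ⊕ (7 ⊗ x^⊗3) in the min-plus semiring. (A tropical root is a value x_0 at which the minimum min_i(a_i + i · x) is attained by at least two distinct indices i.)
Roots: {-6, -1, 2}

Each tropical root is a break point of the lower envelope of the lines y = a_i + i · x (there are 4 lines, with slopes 0, 1, ..., 3). Only the lines that attain the minimum somewhere contribute to roots; other lines are dominated. Here the surviving (envelope) indices are i = 3, i = 2, i = 1, i = 0.
Intersections between consecutive envelope lines give the roots: for adjacent envelope indices i < j the intersection is x = (a_i − a_j) / (j − i). Reading off the sorted break points: {-6, -1, 2}.
Verification: at each break x_0, at least two indices attain the minimum of min_i(a_i + i · x_0).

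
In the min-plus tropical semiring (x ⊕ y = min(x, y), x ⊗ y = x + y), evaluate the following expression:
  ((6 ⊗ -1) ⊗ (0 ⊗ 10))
((6 ⊗ -1) ⊗ (0 ⊗ 10)) = 15

Expand innermost to outermost. Recall ⊕ takes the minimum of its arguments and ⊗ takes their sum. Working out the expression ((6 ⊗ -1) ⊗ (0 ⊗ 10)) gives 15.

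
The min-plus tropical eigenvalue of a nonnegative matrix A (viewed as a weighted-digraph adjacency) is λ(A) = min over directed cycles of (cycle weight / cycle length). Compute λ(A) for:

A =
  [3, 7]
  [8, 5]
λ(A) = 3

Enumerate directed cycles and compute their means (weight / length). Sample:
  cycle 0 → 0: weight = 3, length = 1, mean = 3/1 ≈ 3.000
  cycle 1 → 1: weight = 5, length = 1, mean = 5/1 ≈ 5.000
  cycle 0 → 1 → 0: weight = 15, length = 2, mean = 15/2 ≈ 7.500
  cycle 1 → 0 → 1: weight = 15, length = 2, mean = 15/2 ≈ 7.500
Minimum mean = 3.000, attained e.g. along the cycle 0 → 0 with weight 3 and length 1. So λ(A) = 3/1 = 3.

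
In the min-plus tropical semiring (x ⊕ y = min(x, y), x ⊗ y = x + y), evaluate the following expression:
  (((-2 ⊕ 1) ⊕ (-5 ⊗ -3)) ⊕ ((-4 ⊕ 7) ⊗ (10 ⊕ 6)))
(((-2 ⊕ 1) ⊕ (-5 ⊗ -3)) ⊕ ((-4 ⊕ 7) ⊗ (10 ⊕ 6))) = -8

Expand innermost to outermost. Recall ⊕ takes the minimum of its arguments and ⊗ takes their sum. Working out the expression (((-2 ⊕ 1) ⊕ (-5 ⊗ -3)) ⊕ ((-4 ⊕ 7) ⊗ (10 ⊕ 6))) gives -8.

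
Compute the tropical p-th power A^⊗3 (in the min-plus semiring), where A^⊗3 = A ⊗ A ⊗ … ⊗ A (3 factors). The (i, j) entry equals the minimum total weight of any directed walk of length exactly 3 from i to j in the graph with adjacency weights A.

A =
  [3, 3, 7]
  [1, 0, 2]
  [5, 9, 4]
A^⊗3 =
  [4, 3, 5]
  [1, 0, 2]
  [9, 8, 10]

Each entry (A^⊗3)_ij equals the minimum over all length-3 walks i = v_0 → v_1 → … → v_3 = j of Σ_t A[v_t][v_{t+1}]. For example, for (i, j) = (0, 2) we minimise over 9 possible intermediate vertex sequences; the minimum is 5, attained along the walk 0 → 1 → 1 → 2.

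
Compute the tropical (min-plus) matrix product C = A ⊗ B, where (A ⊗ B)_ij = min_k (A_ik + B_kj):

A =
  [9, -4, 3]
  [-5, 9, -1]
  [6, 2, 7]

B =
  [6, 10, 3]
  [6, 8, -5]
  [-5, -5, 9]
A ⊗ B =
  [-2, -2, -9]
  [-6, -6, -2]
  [2, 2, -3]

Apply the min-plus product entry-by-entry:
  C[0][0] = min over k of (A[0][0] + B[0][0] = 9 + 6 = 15, A[0][1] + B[1][0] = -4 + 6 = 2, A[0][2] + B[2][0] = 3 + -5 = -2) = -2 (attained at k = 2)
  C[0][1] = min over k of (A[0][0] + B[0][1] = 9 + 10 = 19, A[0][1] + B[1][1] = -4 + 8 = 4, A[0][2] + B[2][1] = 3 + -5 = -2) = -2 (attained at k = 2)
  C[0][2] = min over k of (A[0][0] + B[0][2] = 9 + 3 = 12, A[0][1] + B[1][2] = -4 + -5 = -9, A[0][2] + B[2][2] = 3 + 9 = 12) = -9 (attained at k = 1)
  C[1][0] = min over k of (A[1][0] + B[0][0] = -5 + 6 = 1, A[1][1] + B[1][0] = 9 + 6 = 15, A[1][2] + B[2][0] = -1 + -5 = -6) = -6 (attained at k = 2)
  C[1][1] = min over k of (A[1][0] + B[0][1] = -5 + 10 = 5, A[1][1] + B[1][1] = 9 + 8 = 17, A[1][2] + B[2][1] = -1 + -5 = -6) = -6 (attained at k = 2)
  C[1][2] = min over k of (A[1][0] + B[0][2] = -5 + 3 = -2, A[1][1] + B[1][2] = 9 + -5 = 4, A[1][2] + B[2][2] = -1 + 9 = 8) = -2 (attained at k = 0)
  C[2][0] = min over k of (A[2][0] + B[0][0] = 6 + 6 = 12, A[2][1] + B[1][0] = 2 + 6 = 8, A[2][2] + B[2][0] = 7 + -5 = 2) = 2 (attained at k = 2)
  C[2][1] = min over k of (A[2][0] + B[0][1] = 6 + 10 = 16, A[2][1] + B[1][1] = 2 + 8 = 10, A[2][2] + B[2][1] = 7 + -5 = 2) = 2 (attained at k = 2)
  C[2][2] = min over k of (A[2][0] + B[0][2] = 6 + 3 = 9, A[2][1] + B[1][2] = 2 + -5 = -3, A[2][2] + B[2][2] = 7 + 9 = 16) = -3 (attained at k = 1)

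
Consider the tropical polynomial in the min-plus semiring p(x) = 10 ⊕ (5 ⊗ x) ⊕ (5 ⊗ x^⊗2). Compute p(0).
p(0) = 5

A tropical monomial a ⊗ x^⊗i evaluates to a + i · x. Evaluating each term at x = 0:
  Term 0 contributes 10 + 0 · 0 = 10
  Term 1 contributes 5 + 1 · 0 = 5
  Term 2 contributes 5 + 2 · 0 = 5
p(0) = ⊕ of these = min[10, 5, 5] = 5.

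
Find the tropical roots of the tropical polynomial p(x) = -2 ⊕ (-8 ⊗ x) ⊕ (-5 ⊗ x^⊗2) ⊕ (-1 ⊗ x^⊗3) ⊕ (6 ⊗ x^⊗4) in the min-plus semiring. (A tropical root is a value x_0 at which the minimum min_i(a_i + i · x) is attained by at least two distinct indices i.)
Roots: {-7, -4, -3, 6}

Each tropical root is a break point of the lower envelope of the lines y = a_i + i · x (there are 5 lines, with slopes 0, 1, ..., 4). Only the lines that attain the minimum somewhere contribute to roots; other lines are dominated. Here the surviving (envelope) indices are i = 4, i = 3, i = 2, i = 1, i = 0.
Intersections between consecutive envelope lines give the roots: for adjacent envelope indices i < j the intersection is x = (a_i − a_j) / (j − i). Reading off the sorted break points: {-7, -4, -3, 6}.
Verification: at each break x_0, at least two indices attain the minimum of min_i(a_i + i · x_0).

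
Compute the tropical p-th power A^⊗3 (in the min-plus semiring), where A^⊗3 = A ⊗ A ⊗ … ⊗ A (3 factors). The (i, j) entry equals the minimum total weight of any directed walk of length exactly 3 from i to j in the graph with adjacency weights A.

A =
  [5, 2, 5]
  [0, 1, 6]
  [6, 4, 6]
A^⊗3 =
  [3, 4, 7]
  [2, 3, 6]
  [5, 6, 9]

Each entry (A^⊗3)_ij equals the minimum over all length-3 walks i = v_0 → v_1 → … → v_3 = j of Σ_t A[v_t][v_{t+1}]. For example, for (i, j) = (0, 2) we minimise over 9 possible intermediate vertex sequences; the minimum is 7, attained along the walk 0 → 1 → 0 → 2.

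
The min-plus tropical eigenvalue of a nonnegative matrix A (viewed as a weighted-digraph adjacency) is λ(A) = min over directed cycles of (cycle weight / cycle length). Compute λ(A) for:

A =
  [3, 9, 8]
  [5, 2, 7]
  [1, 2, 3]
λ(A) = 2

Enumerate directed cycles and compute their means (weight / length). Sample:
  cycle 0 → 0: weight = 3, length = 1, mean = 3/1 ≈ 3.000
  cycle 1 → 1: weight = 2, length = 1, mean = 2/1 ≈ 2.000
  cycle 2 → 2: weight = 3, length = 1, mean = 3/1 ≈ 3.000
  cycle 0 → 1 → 0: weight = 14, length = 2, mean = 14/2 ≈ 7.000
  cycle 0 → 2 → 0: weight = 9, length = 2, mean = 9/2 ≈ 4.500
  cycle 1 → 0 → 1: weight = 14, length = 2, mean = 14/2 ≈ 7.000
Minimum mean = 2.000, attained e.g. along the cycle 1 → 1 with weight 2 and length 1. So λ(A) = 2/1 = 2.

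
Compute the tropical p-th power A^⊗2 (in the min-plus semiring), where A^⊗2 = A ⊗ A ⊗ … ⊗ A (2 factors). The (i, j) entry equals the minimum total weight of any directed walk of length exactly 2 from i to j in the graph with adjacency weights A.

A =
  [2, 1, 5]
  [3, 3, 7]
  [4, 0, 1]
A^⊗2 =
  [4, 3, 6]
  [5, 4, 8]
  [3, 1, 2]

Each entry (A^⊗2)_ij equals the minimum over all length-2 walks i = v_0 → v_1 → … → v_2 = j of Σ_t A[v_t][v_{t+1}]. For example, for (i, j) = (0, 2) we minimise over 3 possible intermediate vertex sequences; the minimum is 6, attained along the walk 0 → 2 → 2.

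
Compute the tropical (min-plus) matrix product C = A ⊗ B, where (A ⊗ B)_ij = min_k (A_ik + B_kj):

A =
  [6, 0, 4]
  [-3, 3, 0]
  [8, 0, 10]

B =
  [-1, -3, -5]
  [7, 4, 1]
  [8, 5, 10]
A ⊗ B =
  [5, 3, 1]
  [-4, -6, -8]
  [7, 4, 1]

Apply the min-plus product entry-by-entry:
  C[0][0] = min over k of (A[0][0] + B[0][0] = 6 + -1 = 5, A[0][1] + B[1][0] = 0 + 7 = 7, A[0][2] + B[2][0] = 4 + 8 = 12) = 5 (attained at k = 0)
  C[0][1] = min over k of (A[0][0] + B[0][1] = 6 + -3 = 3, A[0][1] + B[1][1] = 0 + 4 = 4, A[0][2] + B[2][1] = 4 + 5 = 9) = 3 (attained at k = 0)
  C[0][2] = min over k of (A[0][0] + B[0][2] = 6 + -5 = 1, A[0][1] + B[1][2] = 0 + 1 = 1, A[0][2] + B[2][2] = 4 + 10 = 14) = 1 (attained at k = 0)
  C[1][0] = min over k of (A[1][0] + B[0][0] = -3 + -1 = -4, A[1][1] + B[1][0] = 3 + 7 = 10, A[1][2] + B[2][0] = 0 + 8 = 8) = -4 (attained at k = 0)
  C[1][1] = min over k of (A[1][0] + B[0][1] = -3 + -3 = -6, A[1][1] + B[1][1] = 3 + 4 = 7, A[1][2] + B[2][1] = 0 + 5 = 5) = -6 (attained at k = 0)
  C[1][2] = min over k of (A[1][0] + B[0][2] = -3 + -5 = -8, A[1][1] + B[1][2] = 3 + 1 = 4, A[1][2] + B[2][2] = 0 + 10 = 10) = -8 (attained at k = 0)
  C[2][0] = min over k of (A[2][0] + B[0][0] = 8 + -1 = 7, A[2][1] + B[1][0] = 0 + 7 = 7, A[2][2] + B[2][0] = 10 + 8 = 18) = 7 (attained at k = 0)
  C[2][1] = min over k of (A[2][0] + B[0][1] = 8 + -3 = 5, A[2][1] + B[1][1] = 0 + 4 = 4, A[2][2] + B[2][1] = 10 + 5 = 15) = 4 (attained at k = 1)
  C[2][2] = min over k of (A[2][0] + B[0][2] = 8 + -5 = 3, A[2][1] + B[1][2] = 0 + 1 = 1, A[2][2] + B[2][2] = 10 + 10 = 20) = 1 (attained at k = 1)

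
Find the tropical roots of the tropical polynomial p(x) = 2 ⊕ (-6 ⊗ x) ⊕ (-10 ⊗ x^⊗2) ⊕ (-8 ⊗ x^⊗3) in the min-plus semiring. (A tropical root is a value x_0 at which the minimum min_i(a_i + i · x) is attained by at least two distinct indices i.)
Roots: {-2, 4, 8}

Each tropical root is a break point of the lower envelope of the lines y = a_i + i · x (there are 4 lines, with slopes 0, 1, ..., 3). Only the lines that attain the minimum somewhere contribute to roots; other lines are dominated. Here the surviving (envelope) indices are i = 3, i = 2, i = 1, i = 0.
Intersections between consecutive envelope lines give the roots: for adjacent envelope indices i < j the intersection is x = (a_i − a_j) / (j − i). Reading off the sorted break points: {-2, 4, 8}.
Verification: at each break x_0, at least two indices attain the minimum of min_i(a_i + i · x_0).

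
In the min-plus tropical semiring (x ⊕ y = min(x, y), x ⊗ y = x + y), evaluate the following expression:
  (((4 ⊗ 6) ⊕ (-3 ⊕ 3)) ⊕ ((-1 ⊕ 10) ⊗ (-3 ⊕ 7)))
(((4 ⊗ 6) ⊕ (-3 ⊕ 3)) ⊕ ((-1 ⊕ 10) ⊗ (-3 ⊕ 7))) = -4

Expand innermost to outermost. Recall ⊕ takes the minimum of its arguments and ⊗ takes their sum. Working out the expression (((4 ⊗ 6) ⊕ (-3 ⊕ 3)) ⊕ ((-1 ⊕ 10) ⊗ (-3 ⊕ 7))) gives -4.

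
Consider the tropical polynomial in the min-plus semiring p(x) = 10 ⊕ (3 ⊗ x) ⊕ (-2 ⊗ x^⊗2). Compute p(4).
p(4) = 6

A tropical monomial a ⊗ x^⊗i evaluates to a + i · x. Evaluating each term at x = 4:
  Term 0 contributes 10 + 0 · 4 = 10
  Term 1 contributes 3 + 1 · 4 = 7
  Term 2 contributes -2 + 2 · 4 = 6
p(4) = ⊕ of these = min[10, 7, 6] = 6.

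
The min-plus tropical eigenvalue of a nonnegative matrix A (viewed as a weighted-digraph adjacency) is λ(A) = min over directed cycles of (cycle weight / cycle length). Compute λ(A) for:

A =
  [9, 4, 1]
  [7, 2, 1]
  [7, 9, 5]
λ(A) = 2

Enumerate directed cycles and compute their means (weight / length). Sample:
  cycle 0 → 0: weight = 9, length = 1, mean = 9/1 ≈ 9.000
  cycle 1 → 1: weight = 2, length = 1, mean = 2/1 ≈ 2.000
  cycle 2 → 2: weight = 5, length = 1, mean = 5/1 ≈ 5.000
  cycle 0 → 1 → 0: weight = 11, length = 2, mean = 11/2 ≈ 5.500
  cycle 0 → 2 → 0: weight = 8, length = 2, mean = 8/2 ≈ 4.000
  cycle 1 → 0 → 1: weight = 11, length = 2, mean = 11/2 ≈ 5.500
Minimum mean = 2.000, attained e.g. along the cycle 1 → 1 with weight 2 and length 1. So λ(A) = 2/1 = 2.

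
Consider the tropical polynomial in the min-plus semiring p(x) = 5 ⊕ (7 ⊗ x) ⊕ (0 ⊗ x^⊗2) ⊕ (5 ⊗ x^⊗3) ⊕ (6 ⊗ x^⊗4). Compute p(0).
p(0) = 0

A tropical monomial a ⊗ x^⊗i evaluates to a + i · x. Evaluating each term at x = 0:
  Term 0 contributes 5 + 0 · 0 = 5
  Term 1 contributes 7 + 1 · 0 = 7
  Term 2 contributes 0 + 2 · 0 = 0
  Term 3 contributes 5 + 3 · 0 = 5
  Term 4 contributes 6 + 4 · 0 = 6
p(0) = ⊕ of these = min[5, 7, 0, 5, 6] = 0.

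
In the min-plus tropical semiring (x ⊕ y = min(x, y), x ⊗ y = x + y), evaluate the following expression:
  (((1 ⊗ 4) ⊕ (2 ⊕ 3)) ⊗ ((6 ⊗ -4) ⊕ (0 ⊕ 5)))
(((1 ⊗ 4) ⊕ (2 ⊕ 3)) ⊗ ((6 ⊗ -4) ⊕ (0 ⊕ 5))) = 2

Expand innermost to outermost. Recall ⊕ takes the minimum of its arguments and ⊗ takes their sum. Working out the expression (((1 ⊗ 4) ⊕ (2 ⊕ 3)) ⊗ ((6 ⊗ -4) ⊕ (0 ⊕ 5))) gives 2.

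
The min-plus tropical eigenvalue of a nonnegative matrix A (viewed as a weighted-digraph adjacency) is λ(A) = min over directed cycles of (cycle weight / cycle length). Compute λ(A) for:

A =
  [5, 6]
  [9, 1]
λ(A) = 1

Enumerate directed cycles and compute their means (weight / length). Sample:
  cycle 0 → 0: weight = 5, length = 1, mean = 5/1 ≈ 5.000
  cycle 1 → 1: weight = 1, length = 1, mean = 1/1 ≈ 1.000
  cycle 0 → 1 → 0: weight = 15, length = 2, mean = 15/2 ≈ 7.500
  cycle 1 → 0 → 1: weight = 15, length = 2, mean = 15/2 ≈ 7.500
Minimum mean = 1.000, attained e.g. along the cycle 1 → 1 with weight 1 and length 1. So λ(A) = 1/1 = 1.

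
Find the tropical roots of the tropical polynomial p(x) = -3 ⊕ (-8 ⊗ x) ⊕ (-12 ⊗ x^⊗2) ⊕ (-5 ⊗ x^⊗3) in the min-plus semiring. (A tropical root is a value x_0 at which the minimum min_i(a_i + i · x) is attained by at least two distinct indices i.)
Roots: {-7, 4, 5}

Each tropical root is a break point of the lower envelope of the lines y = a_i + i · x (there are 4 lines, with slopes 0, 1, ..., 3). Only the lines that attain the minimum somewhere contribute to roots; other lines are dominated. Here the surviving (envelope) indices are i = 3, i = 2, i = 1, i = 0.
Intersections between consecutive envelope lines give the roots: for adjacent envelope indices i < j the intersection is x = (a_i − a_j) / (j − i). Reading off the sorted break points: {-7, 4, 5}.
Verification: at each break x_0, at least two indices attain the minimum of min_i(a_i + i · x_0).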